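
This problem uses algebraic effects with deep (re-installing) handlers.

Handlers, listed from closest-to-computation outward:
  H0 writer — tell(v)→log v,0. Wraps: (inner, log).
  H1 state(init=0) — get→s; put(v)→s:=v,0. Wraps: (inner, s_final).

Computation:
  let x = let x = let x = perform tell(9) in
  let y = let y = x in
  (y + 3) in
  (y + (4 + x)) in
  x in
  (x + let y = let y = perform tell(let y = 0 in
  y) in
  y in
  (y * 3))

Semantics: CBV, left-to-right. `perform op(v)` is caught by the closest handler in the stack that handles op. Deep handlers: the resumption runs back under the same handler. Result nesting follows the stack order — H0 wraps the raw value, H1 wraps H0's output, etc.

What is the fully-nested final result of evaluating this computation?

Evaluation trace:
tell(9) @ H0 ⇒ log+=9
tell(0) @ H0 ⇒ log+=0
H0 returns (7, (9, 0))
H1 returns ((7, (9, 0)), 0)
= ((7, (9, 0)), 0)

Answer: ((7, (9, 0)), 0)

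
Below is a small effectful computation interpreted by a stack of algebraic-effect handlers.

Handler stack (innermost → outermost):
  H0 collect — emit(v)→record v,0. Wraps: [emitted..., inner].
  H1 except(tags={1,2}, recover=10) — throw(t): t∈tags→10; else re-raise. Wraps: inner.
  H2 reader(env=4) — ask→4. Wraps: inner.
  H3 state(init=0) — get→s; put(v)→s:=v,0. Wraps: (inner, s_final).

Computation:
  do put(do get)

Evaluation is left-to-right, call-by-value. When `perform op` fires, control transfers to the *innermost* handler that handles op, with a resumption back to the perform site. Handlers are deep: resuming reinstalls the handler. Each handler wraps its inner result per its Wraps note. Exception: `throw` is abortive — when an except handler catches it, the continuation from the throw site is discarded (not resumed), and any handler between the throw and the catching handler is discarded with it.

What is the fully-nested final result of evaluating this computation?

Answer: ([0], 0)

Step-by-step:
get @ H3 ⇒ 0
put(0) @ H3 ⇒ s:=0
H0 returns [0]
H1 returns [0]
H2 returns [0]
H3 returns ([0], 0)
= ([0], 0)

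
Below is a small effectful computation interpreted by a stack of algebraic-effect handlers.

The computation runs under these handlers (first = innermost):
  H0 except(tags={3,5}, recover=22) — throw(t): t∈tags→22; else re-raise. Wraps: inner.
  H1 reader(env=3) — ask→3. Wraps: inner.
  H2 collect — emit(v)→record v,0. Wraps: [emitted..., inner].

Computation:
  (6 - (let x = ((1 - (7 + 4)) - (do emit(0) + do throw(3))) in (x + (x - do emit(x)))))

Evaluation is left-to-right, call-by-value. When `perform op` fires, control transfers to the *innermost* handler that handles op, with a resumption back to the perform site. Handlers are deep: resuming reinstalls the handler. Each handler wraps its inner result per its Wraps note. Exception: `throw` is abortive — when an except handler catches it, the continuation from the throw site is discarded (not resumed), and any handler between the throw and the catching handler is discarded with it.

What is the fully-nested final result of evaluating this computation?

Working:
emit(0) @ H2 ⇒ out+=0
throw(3) @ H0 caught ⇒ 22
H1 returns 22
H2 returns [0, 22]
= [0, 22]

Answer: [0, 22]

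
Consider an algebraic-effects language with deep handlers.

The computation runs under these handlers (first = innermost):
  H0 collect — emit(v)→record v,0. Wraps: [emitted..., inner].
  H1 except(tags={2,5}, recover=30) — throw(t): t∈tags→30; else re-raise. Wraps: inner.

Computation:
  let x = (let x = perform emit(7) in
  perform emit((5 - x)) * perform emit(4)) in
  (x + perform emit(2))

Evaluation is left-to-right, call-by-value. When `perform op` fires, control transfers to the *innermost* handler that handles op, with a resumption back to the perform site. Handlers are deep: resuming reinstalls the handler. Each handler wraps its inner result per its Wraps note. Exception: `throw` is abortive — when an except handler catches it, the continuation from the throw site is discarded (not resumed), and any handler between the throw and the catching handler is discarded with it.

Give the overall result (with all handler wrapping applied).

Evaluation trace:
emit(7) @ H0 ⇒ out+=7
emit(5) @ H0 ⇒ out+=5
emit(4) @ H0 ⇒ out+=4
emit(2) @ H0 ⇒ out+=2
H0 returns [7, 5, 4, 2, 0]
H1 returns [7, 5, 4, 2, 0]
= [7, 5, 4, 2, 0]

Answer: [7, 5, 4, 2, 0]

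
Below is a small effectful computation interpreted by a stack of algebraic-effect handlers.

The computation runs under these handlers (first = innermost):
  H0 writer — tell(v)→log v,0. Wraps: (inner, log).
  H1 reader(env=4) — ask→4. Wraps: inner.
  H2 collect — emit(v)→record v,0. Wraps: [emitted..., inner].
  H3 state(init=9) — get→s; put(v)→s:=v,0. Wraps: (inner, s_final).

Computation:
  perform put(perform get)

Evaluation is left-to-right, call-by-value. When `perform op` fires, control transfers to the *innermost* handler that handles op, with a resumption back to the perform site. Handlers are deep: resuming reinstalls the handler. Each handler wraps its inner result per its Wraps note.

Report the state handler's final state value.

Evaluation trace:
get @ H3 ⇒ 9
put(9) @ H3 ⇒ s:=9
H0 returns (0, ())
H1 returns (0, ())
H2 returns [(0, ())]
H3 returns ([(0, ())], 9)
= ([(0, ())], 9)

Answer: 9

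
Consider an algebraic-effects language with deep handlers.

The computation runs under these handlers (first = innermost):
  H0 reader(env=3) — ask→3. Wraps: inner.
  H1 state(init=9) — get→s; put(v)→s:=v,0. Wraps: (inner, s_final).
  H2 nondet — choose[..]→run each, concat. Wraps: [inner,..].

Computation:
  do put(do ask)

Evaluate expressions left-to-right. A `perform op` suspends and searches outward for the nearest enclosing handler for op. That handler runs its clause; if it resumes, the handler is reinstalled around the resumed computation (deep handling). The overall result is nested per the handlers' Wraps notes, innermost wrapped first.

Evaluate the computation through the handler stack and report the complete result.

Evaluation trace:
ask @ H0 ⇒ 3
put(3) @ H1 ⇒ s:=3
H0 returns 0
H1 returns (0, 3)
H2 returns [(0, 3)]
= [(0, 3)]

Answer: [(0, 3)]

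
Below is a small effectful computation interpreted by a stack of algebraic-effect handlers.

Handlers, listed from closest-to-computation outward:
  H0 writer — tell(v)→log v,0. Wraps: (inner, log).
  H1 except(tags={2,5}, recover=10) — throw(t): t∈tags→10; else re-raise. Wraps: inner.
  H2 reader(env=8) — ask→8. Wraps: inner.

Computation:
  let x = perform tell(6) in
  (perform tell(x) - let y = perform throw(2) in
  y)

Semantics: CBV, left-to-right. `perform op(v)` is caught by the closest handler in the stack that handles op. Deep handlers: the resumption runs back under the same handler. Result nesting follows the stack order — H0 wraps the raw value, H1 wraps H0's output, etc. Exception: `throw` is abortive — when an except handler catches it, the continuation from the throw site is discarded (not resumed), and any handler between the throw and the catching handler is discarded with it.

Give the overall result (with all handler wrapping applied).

Answer: 10

Working:
tell(6) @ H0 ⇒ log+=6
tell(0) @ H0 ⇒ log+=0
throw(2) @ H1 caught ⇒ 10
H2 returns 10
= 10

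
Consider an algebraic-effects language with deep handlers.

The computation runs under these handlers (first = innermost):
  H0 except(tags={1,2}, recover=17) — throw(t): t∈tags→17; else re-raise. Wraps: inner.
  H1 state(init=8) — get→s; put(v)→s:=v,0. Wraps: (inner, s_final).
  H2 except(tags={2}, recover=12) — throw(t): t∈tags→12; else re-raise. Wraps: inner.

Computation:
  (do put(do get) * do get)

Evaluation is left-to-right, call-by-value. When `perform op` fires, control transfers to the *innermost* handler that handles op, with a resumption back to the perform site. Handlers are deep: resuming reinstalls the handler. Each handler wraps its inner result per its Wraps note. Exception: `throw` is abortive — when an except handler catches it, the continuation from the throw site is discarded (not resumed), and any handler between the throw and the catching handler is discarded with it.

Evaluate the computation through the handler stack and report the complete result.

Step-by-step:
get @ H1 ⇒ 8
put(8) @ H1 ⇒ s:=8
get @ H1 ⇒ 8
H0 returns 0
H1 returns (0, 8)
H2 returns (0, 8)
= (0, 8)

Answer: (0, 8)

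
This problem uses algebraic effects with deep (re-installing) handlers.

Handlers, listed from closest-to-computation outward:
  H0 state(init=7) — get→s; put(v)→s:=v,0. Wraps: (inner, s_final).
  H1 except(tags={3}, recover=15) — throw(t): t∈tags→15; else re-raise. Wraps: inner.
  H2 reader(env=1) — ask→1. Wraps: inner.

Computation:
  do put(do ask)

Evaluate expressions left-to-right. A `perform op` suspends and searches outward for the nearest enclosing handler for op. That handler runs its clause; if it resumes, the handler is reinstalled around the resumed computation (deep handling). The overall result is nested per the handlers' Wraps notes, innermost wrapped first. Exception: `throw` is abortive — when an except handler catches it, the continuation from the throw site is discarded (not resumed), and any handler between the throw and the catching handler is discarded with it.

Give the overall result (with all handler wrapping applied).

Evaluation trace:
ask @ H2 ⇒ 1
put(1) @ H0 ⇒ s:=1
H0 returns (0, 1)
H1 returns (0, 1)
H2 returns (0, 1)
= (0, 1)

Answer: (0, 1)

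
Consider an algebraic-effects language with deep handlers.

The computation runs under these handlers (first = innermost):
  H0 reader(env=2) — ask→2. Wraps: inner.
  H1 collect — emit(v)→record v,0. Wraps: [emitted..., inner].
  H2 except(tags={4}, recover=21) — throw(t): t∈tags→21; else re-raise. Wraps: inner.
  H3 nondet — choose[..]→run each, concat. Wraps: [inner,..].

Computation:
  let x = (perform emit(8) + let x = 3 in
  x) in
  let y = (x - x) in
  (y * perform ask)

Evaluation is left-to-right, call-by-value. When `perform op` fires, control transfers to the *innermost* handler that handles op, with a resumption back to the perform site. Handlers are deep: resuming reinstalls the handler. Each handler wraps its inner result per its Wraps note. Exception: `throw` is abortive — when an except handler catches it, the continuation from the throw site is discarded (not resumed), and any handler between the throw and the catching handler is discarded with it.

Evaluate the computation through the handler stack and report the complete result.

Evaluation trace:
emit(8) @ H1 ⇒ out+=8
ask @ H0 ⇒ 2
H0 returns 0
H1 returns [8, 0]
H2 returns [8, 0]
H3 returns [[8, 0]]
= [[8, 0]]

Answer: [[8, 0]]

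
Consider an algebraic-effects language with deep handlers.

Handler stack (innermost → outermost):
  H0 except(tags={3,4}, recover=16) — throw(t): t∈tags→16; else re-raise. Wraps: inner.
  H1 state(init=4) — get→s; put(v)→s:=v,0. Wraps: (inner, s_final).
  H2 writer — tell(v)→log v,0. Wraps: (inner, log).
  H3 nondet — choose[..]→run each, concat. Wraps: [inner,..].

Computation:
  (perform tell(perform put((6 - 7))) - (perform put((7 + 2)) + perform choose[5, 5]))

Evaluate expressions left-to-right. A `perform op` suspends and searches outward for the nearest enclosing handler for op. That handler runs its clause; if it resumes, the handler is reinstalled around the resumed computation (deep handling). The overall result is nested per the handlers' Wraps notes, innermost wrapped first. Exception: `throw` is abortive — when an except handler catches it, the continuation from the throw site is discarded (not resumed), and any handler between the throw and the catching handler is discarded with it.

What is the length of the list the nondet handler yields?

Working:
put(-1) @ H1 ⇒ s:=-1
tell(0) @ H2 ⇒ log+=0
put(9) @ H1 ⇒ s:=9
choose[5, 5] @ H3
  branch[0] choose=5:
    H0 returns -5
    H1 returns (-5, 9)
    H2 returns ((-5, 9), (0))
    H3 returns [((-5, 9), (0))]
  branch[1] choose=5:
    H0 returns -5
    H1 returns (-5, 9)
    H2 returns ((-5, 9), (0))
    H3 returns [((-5, 9), (0))]
= [((-5, 9), (0)), ((-5, 9), (0))]

Answer: 2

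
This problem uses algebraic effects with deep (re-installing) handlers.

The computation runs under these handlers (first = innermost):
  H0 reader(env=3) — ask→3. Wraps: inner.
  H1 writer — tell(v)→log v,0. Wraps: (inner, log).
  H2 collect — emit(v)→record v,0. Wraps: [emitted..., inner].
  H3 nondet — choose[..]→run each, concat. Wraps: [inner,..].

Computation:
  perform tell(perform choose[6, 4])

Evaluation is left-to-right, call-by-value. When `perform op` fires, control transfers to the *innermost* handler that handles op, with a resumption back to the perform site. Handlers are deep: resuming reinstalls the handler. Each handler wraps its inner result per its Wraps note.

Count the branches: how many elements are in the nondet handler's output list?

Answer: 2

Evaluation trace:
choose[6, 4] @ H3
  branch[0] choose=6:
    tell(6) @ H1 ⇒ log+=6
    H0 returns 0
    H1 returns (0, (6))
    H2 returns [(0, (6))]
    H3 returns [[(0, (6))]]
  branch[1] choose=4:
    tell(4) @ H1 ⇒ log+=4
    H0 returns 0
    H1 returns (0, (4))
    H2 returns [(0, (4))]
    H3 returns [[(0, (4))]]
= [[(0, (6))], [(0, (4))]]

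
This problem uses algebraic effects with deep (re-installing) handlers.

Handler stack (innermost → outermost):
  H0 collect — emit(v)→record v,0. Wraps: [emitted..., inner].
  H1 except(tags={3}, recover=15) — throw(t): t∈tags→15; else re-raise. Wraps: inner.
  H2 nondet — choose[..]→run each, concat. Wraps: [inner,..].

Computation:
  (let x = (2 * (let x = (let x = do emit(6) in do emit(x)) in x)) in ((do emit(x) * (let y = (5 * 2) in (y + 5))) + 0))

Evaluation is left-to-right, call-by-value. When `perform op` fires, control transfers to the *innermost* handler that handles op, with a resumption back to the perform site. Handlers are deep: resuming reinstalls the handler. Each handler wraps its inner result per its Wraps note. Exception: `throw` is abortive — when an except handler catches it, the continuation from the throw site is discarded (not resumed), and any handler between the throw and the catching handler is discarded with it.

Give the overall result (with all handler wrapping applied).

Answer: [[6, 0, 0, 0]]

Step-by-step:
emit(6) @ H0 ⇒ out+=6
emit(0) @ H0 ⇒ out+=0
emit(0) @ H0 ⇒ out+=0
H0 returns [6, 0, 0, 0]
H1 returns [6, 0, 0, 0]
H2 returns [[6, 0, 0, 0]]
= [[6, 0, 0, 0]]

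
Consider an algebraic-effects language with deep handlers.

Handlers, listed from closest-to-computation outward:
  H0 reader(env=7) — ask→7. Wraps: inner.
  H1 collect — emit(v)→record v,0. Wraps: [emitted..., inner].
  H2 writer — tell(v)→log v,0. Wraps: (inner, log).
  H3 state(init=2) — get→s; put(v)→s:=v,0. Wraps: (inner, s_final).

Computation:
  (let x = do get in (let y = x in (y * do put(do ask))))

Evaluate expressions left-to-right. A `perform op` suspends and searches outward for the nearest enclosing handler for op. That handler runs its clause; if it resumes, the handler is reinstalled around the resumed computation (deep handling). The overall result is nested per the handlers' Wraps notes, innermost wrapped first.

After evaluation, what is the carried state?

Answer: 7

Step-by-step:
get @ H3 ⇒ 2
ask @ H0 ⇒ 7
put(7) @ H3 ⇒ s:=7
H0 returns 0
H1 returns [0]
H2 returns ([0], ())
H3 returns (([0], ()), 7)
= (([0], ()), 7)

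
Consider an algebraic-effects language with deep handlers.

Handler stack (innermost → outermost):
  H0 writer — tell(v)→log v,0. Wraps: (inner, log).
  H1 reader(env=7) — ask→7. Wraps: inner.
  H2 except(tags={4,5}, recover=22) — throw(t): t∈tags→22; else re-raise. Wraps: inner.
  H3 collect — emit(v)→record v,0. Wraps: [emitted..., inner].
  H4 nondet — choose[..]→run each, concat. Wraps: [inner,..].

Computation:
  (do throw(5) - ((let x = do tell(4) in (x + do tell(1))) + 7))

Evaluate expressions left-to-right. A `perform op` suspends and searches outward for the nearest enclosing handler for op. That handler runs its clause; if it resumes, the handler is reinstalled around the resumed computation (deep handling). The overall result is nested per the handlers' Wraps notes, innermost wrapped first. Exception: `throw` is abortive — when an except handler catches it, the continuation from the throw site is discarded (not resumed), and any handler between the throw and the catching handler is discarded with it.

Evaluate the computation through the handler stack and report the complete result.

Answer: [[22]]

Working:
throw(5) @ H2 caught ⇒ 22
H3 returns [22]
H4 returns [[22]]
= [[22]]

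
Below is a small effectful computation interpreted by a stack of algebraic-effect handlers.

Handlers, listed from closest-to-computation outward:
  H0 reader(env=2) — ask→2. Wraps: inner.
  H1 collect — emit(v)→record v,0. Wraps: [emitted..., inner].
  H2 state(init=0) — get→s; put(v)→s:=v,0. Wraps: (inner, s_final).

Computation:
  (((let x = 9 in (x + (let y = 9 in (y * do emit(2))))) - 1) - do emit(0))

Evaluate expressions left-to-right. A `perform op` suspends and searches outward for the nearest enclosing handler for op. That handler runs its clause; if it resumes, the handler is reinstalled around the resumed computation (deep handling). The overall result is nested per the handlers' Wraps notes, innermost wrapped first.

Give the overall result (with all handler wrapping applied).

Answer: ([2, 0, 8], 0)

Evaluation trace:
emit(2) @ H1 ⇒ out+=2
emit(0) @ H1 ⇒ out+=0
H0 returns 8
H1 returns [2, 0, 8]
H2 returns ([2, 0, 8], 0)
= ([2, 0, 8], 0)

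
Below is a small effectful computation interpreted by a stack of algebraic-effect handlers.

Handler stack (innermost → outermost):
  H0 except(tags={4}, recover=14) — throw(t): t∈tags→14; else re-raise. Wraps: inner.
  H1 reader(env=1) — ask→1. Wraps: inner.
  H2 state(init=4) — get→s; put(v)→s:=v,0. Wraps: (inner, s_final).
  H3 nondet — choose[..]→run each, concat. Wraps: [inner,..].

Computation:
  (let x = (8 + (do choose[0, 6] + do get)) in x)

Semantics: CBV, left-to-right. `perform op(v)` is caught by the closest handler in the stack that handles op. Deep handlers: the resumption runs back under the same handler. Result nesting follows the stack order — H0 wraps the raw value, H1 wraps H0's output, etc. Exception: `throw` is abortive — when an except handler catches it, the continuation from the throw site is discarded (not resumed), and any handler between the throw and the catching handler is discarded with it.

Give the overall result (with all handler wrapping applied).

Evaluation trace:
choose[0, 6] @ H3
  branch[0] choose=0:
    get @ H2 ⇒ 4
    H0 returns 12
    H1 returns 12
    H2 returns (12, 4)
    H3 returns [(12, 4)]
  branch[1] choose=6:
    get @ H2 ⇒ 4
    H0 returns 18
    H1 returns 18
    H2 returns (18, 4)
    H3 returns [(18, 4)]
= [(12, 4), (18, 4)]

Answer: [(12, 4), (18, 4)]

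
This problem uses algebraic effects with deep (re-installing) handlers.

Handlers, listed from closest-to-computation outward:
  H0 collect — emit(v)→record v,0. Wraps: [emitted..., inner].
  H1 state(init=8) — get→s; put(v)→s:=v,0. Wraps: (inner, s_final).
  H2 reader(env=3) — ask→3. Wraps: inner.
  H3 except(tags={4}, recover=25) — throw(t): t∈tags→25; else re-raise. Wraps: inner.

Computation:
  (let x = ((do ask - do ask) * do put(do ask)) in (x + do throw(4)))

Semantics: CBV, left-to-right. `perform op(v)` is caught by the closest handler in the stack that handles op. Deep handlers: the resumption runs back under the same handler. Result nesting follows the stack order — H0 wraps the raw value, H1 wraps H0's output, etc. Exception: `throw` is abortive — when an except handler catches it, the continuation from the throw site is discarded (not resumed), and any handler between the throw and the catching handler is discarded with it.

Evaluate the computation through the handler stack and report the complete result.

Answer: 25

Step-by-step:
ask @ H2 ⇒ 3
ask @ H2 ⇒ 3
ask @ H2 ⇒ 3
put(3) @ H1 ⇒ s:=3
throw(4) @ H3 caught ⇒ 25
= 25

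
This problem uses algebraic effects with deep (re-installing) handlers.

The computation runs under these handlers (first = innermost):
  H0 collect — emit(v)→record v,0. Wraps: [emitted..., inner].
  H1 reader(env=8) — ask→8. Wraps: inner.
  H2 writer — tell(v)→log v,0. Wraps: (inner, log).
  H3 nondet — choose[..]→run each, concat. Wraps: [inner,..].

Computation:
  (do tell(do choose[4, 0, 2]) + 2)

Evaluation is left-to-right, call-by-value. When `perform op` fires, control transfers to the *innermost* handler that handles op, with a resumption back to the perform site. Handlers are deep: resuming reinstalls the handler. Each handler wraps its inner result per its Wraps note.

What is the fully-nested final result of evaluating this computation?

Answer: [([2], (4)), ([2], (0)), ([2], (2))]

Working:
choose[4, 0, 2] @ H3
  branch[0] choose=4:
    tell(4) @ H2 ⇒ log+=4
    H0 returns [2]
    H1 returns [2]
    H2 returns ([2], (4))
    H3 returns [([2], (4))]
  branch[1] choose=0:
    tell(0) @ H2 ⇒ log+=0
    H0 returns [2]
    H1 returns [2]
    H2 returns ([2], (0))
    H3 returns [([2], (0))]
  branch[2] choose=2:
    tell(2) @ H2 ⇒ log+=2
    H0 returns [2]
    H1 returns [2]
    H2 returns ([2], (2))
    H3 returns [([2], (2))]
= [([2], (4)), ([2], (0)), ([2], (2))]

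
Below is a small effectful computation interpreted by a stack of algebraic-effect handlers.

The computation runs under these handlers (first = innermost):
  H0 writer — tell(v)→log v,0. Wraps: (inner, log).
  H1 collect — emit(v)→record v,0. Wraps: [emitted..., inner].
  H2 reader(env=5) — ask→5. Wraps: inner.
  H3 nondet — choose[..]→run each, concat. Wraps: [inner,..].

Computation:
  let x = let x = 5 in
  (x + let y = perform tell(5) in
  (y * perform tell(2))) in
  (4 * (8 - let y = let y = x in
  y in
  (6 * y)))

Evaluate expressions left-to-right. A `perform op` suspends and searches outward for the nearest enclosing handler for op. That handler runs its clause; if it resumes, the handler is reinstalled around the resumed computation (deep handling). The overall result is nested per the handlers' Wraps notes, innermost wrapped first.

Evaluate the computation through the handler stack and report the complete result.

Answer: [[(-88, (5, 2))]]

Evaluation trace:
tell(5) @ H0 ⇒ log+=5
tell(2) @ H0 ⇒ log+=2
H0 returns (-88, (5, 2))
H1 returns [(-88, (5, 2))]
H2 returns [(-88, (5, 2))]
H3 returns [[(-88, (5, 2))]]
= [[(-88, (5, 2))]]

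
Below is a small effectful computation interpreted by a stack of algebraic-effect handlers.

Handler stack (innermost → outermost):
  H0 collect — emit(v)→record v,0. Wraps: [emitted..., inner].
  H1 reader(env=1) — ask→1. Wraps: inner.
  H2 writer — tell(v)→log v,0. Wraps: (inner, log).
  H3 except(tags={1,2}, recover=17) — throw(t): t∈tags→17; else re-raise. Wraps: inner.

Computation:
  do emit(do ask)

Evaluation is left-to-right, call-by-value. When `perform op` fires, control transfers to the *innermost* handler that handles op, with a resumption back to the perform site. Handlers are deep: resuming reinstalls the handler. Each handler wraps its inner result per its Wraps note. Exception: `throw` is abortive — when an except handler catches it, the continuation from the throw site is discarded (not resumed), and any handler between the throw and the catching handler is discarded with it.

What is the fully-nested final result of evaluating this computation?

Answer: ([1, 0], ())

Working:
ask @ H1 ⇒ 1
emit(1) @ H0 ⇒ out+=1
H0 returns [1, 0]
H1 returns [1, 0]
H2 returns ([1, 0], ())
H3 returns ([1, 0], ())
= ([1, 0], ())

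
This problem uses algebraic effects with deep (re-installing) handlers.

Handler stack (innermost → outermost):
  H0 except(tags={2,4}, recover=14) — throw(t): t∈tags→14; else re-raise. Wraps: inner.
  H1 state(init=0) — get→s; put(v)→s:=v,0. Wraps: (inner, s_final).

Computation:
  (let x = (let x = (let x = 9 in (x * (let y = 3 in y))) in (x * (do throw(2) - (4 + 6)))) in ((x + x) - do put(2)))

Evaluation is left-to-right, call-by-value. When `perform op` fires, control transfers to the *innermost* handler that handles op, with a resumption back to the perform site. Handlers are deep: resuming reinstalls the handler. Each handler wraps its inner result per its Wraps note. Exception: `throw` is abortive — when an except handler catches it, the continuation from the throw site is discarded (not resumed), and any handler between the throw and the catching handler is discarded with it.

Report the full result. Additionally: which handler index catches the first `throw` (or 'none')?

Answer: (14, 0) ; first throw caught by: H0

Evaluation trace:
throw(2) @ H0 caught ⇒ 14
H1 returns (14, 0)
= (14, 0)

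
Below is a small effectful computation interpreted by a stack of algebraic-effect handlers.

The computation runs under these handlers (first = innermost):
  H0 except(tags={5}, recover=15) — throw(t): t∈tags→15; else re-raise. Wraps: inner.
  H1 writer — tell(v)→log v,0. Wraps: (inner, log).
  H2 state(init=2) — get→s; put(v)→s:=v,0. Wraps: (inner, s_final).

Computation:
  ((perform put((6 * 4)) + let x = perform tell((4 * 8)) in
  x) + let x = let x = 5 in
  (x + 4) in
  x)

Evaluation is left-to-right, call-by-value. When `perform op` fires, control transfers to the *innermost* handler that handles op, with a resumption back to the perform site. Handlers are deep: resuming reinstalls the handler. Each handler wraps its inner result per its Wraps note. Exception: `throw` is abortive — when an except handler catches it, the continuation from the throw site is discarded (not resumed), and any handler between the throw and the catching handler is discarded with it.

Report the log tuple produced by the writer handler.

Answer: (32)

Step-by-step:
put(24) @ H2 ⇒ s:=24
tell(32) @ H1 ⇒ log+=32
H0 returns 9
H1 returns (9, (32))
H2 returns ((9, (32)), 24)
= ((9, (32)), 24)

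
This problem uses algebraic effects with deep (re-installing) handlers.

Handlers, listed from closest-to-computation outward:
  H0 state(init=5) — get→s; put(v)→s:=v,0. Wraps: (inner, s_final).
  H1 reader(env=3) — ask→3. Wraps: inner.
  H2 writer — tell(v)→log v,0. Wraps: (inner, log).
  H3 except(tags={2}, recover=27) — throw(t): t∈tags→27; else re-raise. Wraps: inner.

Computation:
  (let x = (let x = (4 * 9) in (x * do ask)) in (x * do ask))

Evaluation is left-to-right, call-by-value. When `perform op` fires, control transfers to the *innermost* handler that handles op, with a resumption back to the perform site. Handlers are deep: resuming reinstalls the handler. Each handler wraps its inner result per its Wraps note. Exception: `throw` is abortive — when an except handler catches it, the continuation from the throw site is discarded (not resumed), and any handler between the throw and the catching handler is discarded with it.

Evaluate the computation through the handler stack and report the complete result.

Answer: ((324, 5), ())

Step-by-step:
ask @ H1 ⇒ 3
ask @ H1 ⇒ 3
H0 returns (324, 5)
H1 returns (324, 5)
H2 returns ((324, 5), ())
H3 returns ((324, 5), ())
= ((324, 5), ())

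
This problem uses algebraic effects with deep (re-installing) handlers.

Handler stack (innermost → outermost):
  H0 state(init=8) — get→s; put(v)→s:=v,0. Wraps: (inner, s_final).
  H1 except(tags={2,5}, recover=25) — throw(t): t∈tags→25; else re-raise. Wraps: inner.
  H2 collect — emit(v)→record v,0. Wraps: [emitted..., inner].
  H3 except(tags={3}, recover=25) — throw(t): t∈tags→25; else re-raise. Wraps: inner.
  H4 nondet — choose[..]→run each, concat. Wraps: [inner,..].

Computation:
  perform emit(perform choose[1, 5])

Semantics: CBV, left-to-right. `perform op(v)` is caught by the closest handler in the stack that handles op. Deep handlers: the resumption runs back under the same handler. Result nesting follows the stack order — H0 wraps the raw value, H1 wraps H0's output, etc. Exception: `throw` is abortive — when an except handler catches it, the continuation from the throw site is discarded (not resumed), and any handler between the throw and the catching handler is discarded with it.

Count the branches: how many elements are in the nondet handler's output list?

Answer: 2

Working:
choose[1, 5] @ H4
  branch[0] choose=1:
    emit(1) @ H2 ⇒ out+=1
    H0 returns (0, 8)
    H1 returns (0, 8)
    H2 returns [1, (0, 8)]
    H3 returns [1, (0, 8)]
    H4 returns [[1, (0, 8)]]
  branch[1] choose=5:
    emit(5) @ H2 ⇒ out+=5
    H0 returns (0, 8)
    H1 returns (0, 8)
    H2 returns [5, (0, 8)]
    H3 returns [5, (0, 8)]
    H4 returns [[5, (0, 8)]]
= [[1, (0, 8)], [5, (0, 8)]]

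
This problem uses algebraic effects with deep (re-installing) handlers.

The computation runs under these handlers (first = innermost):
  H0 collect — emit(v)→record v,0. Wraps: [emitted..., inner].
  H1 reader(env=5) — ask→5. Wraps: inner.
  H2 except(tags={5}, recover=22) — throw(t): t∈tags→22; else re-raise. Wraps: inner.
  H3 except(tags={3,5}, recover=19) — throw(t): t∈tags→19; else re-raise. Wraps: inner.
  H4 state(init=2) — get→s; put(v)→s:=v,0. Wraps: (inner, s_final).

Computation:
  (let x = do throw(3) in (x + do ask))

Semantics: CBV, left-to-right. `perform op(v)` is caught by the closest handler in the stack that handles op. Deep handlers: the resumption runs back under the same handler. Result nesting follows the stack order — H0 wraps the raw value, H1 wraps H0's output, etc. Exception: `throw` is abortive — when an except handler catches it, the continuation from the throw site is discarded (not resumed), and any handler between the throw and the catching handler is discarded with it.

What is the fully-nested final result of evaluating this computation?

Answer: (19, 2)

Step-by-step:
throw(3) @ H2 re-raised
throw(3) @ H3 caught ⇒ 19
H4 returns (19, 2)
= (19, 2)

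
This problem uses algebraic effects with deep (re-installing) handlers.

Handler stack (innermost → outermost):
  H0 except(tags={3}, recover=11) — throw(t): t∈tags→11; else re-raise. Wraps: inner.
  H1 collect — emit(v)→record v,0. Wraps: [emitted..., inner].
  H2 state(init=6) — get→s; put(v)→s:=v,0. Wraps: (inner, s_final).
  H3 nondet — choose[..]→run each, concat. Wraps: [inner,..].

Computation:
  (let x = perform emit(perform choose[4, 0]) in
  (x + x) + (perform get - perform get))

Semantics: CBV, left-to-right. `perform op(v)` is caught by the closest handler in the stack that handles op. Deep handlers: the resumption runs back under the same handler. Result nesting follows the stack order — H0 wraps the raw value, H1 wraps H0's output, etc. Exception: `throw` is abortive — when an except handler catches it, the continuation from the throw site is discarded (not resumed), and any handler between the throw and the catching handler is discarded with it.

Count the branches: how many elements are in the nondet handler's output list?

Step-by-step:
choose[4, 0] @ H3
  branch[0] choose=4:
    emit(4) @ H1 ⇒ out+=4
    get @ H2 ⇒ 6
    get @ H2 ⇒ 6
    H0 returns 0
    H1 returns [4, 0]
    H2 returns ([4, 0], 6)
    H3 returns [([4, 0], 6)]
  branch[1] choose=0:
    emit(0) @ H1 ⇒ out+=0
    get @ H2 ⇒ 6
    get @ H2 ⇒ 6
    H0 returns 0
    H1 returns [0, 0]
    H2 returns ([0, 0], 6)
    H3 returns [([0, 0], 6)]
= [([4, 0], 6), ([0, 0], 6)]

Answer: 2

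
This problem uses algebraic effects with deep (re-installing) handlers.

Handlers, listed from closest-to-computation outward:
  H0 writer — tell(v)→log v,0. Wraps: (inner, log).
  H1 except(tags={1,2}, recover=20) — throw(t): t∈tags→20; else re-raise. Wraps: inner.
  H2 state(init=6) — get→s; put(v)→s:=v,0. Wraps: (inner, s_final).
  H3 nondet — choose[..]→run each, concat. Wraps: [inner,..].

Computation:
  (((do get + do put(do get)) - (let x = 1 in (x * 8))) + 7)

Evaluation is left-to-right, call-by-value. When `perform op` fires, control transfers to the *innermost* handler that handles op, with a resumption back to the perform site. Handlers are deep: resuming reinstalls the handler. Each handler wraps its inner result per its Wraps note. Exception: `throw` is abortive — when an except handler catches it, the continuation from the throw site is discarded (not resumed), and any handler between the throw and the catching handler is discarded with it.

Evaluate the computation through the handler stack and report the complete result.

Answer: [((5, ()), 6)]

Working:
get @ H2 ⇒ 6
get @ H2 ⇒ 6
put(6) @ H2 ⇒ s:=6
H0 returns (5, ())
H1 returns (5, ())
H2 returns ((5, ()), 6)
H3 returns [((5, ()), 6)]
= [((5, ()), 6)]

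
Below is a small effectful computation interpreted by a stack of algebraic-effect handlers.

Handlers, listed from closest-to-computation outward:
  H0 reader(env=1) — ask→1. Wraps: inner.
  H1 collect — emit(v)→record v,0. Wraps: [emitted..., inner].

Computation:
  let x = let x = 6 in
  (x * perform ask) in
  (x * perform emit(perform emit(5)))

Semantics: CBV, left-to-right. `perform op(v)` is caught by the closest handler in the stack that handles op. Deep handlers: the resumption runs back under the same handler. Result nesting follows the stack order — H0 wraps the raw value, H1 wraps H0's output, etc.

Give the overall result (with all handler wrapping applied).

Working:
ask @ H0 ⇒ 1
emit(5) @ H1 ⇒ out+=5
emit(0) @ H1 ⇒ out+=0
H0 returns 0
H1 returns [5, 0, 0]
= [5, 0, 0]

Answer: [5, 0, 0]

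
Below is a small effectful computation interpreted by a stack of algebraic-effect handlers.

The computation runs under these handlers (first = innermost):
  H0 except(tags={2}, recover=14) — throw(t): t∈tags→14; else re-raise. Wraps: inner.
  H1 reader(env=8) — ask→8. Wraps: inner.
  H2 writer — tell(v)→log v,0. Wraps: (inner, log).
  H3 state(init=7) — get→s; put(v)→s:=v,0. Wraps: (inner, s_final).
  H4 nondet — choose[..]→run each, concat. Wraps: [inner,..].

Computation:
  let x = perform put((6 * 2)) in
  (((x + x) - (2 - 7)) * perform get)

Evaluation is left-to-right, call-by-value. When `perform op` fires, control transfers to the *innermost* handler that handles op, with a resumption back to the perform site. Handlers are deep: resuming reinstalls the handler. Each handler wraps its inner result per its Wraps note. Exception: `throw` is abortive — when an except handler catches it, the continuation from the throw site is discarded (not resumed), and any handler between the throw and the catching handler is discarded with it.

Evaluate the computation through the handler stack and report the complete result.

Step-by-step:
put(12) @ H3 ⇒ s:=12
get @ H3 ⇒ 12
H0 returns 60
H1 returns 60
H2 returns (60, ())
H3 returns ((60, ()), 12)
H4 returns [((60, ()), 12)]
= [((60, ()), 12)]

Answer: [((60, ()), 12)]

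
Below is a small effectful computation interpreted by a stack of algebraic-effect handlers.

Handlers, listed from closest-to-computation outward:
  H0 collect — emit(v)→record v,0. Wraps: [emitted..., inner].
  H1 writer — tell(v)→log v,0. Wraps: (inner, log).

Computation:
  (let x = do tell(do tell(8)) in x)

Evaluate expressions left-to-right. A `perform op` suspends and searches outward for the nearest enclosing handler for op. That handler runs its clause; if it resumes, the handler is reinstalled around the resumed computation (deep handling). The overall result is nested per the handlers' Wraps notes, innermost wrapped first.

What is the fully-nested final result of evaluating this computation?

Answer: ([0], (8, 0))

Working:
tell(8) @ H1 ⇒ log+=8
tell(0) @ H1 ⇒ log+=0
H0 returns [0]
H1 returns ([0], (8, 0))
= ([0], (8, 0))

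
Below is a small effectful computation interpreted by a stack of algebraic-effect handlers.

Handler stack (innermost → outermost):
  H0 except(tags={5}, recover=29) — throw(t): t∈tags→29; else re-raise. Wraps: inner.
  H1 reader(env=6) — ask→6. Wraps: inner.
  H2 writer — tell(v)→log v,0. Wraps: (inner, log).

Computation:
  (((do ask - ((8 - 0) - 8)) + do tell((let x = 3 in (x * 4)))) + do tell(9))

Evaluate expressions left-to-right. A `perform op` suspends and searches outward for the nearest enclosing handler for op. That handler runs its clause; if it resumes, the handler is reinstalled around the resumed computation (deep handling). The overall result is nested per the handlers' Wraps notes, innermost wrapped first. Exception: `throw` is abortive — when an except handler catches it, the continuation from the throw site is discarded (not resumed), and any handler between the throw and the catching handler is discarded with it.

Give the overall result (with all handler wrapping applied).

Step-by-step:
ask @ H1 ⇒ 6
tell(12) @ H2 ⇒ log+=12
tell(9) @ H2 ⇒ log+=9
H0 returns 6
H1 returns 6
H2 returns (6, (12, 9))
= (6, (12, 9))

Answer: (6, (12, 9))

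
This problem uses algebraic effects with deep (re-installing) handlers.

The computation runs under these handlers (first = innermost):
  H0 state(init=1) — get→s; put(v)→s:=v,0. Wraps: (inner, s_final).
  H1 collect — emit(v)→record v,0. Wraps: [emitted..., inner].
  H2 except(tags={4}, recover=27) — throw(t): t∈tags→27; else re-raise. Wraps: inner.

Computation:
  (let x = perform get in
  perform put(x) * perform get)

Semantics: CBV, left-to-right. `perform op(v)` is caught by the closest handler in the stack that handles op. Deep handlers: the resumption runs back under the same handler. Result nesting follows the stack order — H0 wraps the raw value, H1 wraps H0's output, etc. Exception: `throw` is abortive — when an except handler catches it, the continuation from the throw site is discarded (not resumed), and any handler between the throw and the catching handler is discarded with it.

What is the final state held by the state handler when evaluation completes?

Working:
get @ H0 ⇒ 1
put(1) @ H0 ⇒ s:=1
get @ H0 ⇒ 1
H0 returns (0, 1)
H1 returns [(0, 1)]
H2 returns [(0, 1)]
= [(0, 1)]

Answer: 1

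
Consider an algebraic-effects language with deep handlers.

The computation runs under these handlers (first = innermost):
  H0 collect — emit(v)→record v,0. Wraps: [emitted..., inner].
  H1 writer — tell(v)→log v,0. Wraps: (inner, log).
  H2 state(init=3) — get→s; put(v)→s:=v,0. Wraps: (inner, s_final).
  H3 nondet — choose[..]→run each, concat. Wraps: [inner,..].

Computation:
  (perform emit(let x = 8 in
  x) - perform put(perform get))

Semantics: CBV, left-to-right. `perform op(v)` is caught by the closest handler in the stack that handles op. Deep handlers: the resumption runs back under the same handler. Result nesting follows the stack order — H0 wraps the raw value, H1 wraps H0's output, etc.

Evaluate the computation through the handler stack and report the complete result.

Step-by-step:
emit(8) @ H0 ⇒ out+=8
get @ H2 ⇒ 3
put(3) @ H2 ⇒ s:=3
H0 returns [8, 0]
H1 returns ([8, 0], ())
H2 returns (([8, 0], ()), 3)
H3 returns [(([8, 0], ()), 3)]
= [(([8, 0], ()), 3)]

Answer: [(([8, 0], ()), 3)]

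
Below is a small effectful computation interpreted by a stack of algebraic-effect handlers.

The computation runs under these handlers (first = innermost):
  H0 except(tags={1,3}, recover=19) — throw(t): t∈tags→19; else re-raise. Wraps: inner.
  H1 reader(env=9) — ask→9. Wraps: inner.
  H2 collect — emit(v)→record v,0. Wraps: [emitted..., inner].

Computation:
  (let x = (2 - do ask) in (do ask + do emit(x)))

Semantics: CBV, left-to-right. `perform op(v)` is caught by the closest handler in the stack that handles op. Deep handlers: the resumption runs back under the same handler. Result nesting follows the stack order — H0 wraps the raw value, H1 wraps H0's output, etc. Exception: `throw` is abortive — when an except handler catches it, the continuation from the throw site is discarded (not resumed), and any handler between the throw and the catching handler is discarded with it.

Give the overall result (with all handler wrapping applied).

Answer: [-7, 9]

Working:
ask @ H1 ⇒ 9
ask @ H1 ⇒ 9
emit(-7) @ H2 ⇒ out+=-7
H0 returns 9
H1 returns 9
H2 returns [-7, 9]
= [-7, 9]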